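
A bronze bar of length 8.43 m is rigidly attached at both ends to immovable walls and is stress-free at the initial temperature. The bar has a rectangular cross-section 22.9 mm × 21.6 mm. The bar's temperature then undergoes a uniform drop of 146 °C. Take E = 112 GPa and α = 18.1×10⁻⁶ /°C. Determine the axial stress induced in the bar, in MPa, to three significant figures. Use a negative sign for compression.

296 MPa

Free thermal expansion αLΔT = 18.1e-6 · 8430 · -146 = -22.28 mm.
The walls impose strain ε = −(-22.28)/8430 = 2.6426e-03; σ = Eε = 112000 · 2.6426e-03 = 296 MPa.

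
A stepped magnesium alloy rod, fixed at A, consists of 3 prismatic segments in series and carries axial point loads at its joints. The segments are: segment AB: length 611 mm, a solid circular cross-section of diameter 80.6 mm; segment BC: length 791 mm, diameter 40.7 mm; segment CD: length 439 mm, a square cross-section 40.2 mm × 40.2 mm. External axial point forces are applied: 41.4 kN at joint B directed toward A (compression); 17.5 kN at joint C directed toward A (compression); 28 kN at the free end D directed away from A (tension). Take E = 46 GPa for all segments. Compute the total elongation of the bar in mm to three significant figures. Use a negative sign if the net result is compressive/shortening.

0.224 mm

Internal axial forces (sectioning from the free end, tension +): N_CD = 28 kN, N_BC = 10.5 kN, N_AB = -30.9 kN.
A_AB = 5102 mm².
A_BC = 1301 mm².
A_CD = 1616 mm².
δ_AB = -30900·611/(5102·46000) = -0.08044 mm
δ_BC = 10500·791/(1301·46000) = 0.1388 mm
δ_CD = 28000·439/(1616·46000) = 0.1654 mm
δ = Σδ_i = 0.2237 mm.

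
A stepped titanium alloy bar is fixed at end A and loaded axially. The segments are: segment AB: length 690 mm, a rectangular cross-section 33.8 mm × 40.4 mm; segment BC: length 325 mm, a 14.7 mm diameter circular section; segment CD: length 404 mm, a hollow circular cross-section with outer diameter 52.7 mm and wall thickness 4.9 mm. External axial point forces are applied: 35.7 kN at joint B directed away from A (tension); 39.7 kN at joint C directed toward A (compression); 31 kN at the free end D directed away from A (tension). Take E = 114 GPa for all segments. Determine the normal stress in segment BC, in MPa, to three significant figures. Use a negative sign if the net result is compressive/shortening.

Internal axial forces (sectioning from the free end, tension +): N_CD = 31 kN, N_BC = -8.7 kN, N_AB = 27 kN.
A_BC = 169.7 mm².
σ_BC = N_BC/A_BC = -8700/169.7 = -51.26 MPa.

-51.3 MPa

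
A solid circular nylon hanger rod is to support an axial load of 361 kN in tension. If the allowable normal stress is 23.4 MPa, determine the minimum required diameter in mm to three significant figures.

140 mm

Required area A ≥ P/σ_allow = 361000/23.4 = 15430 mm².
For a solid circular section, d ≥ √(4A/π) = 140.2 mm.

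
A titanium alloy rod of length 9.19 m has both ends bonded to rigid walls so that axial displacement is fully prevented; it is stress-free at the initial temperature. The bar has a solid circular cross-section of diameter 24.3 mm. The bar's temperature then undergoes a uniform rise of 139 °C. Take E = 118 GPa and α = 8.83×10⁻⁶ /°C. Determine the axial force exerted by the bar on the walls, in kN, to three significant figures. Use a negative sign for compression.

Free thermal expansion αLΔT = 8.83e-6 · 9190 · 139 = 11.28 mm.
The walls impose strain ε = −(11.28)/9190 = -1.2274e-03; σ = Eε = 118000 · -1.2274e-03 = -144.8 MPa.
Wall reaction R = σ·A = -144.8·463.8 = -67170 N = -67.17 kN.

-67.2 kN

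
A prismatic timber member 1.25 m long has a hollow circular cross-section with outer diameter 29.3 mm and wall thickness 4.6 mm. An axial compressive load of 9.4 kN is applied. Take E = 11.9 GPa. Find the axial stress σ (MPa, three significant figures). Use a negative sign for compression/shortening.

A = 356.9 mm².
σ = N/A = -9400/356.9 = -26.33 MPa.

-26.3 MPa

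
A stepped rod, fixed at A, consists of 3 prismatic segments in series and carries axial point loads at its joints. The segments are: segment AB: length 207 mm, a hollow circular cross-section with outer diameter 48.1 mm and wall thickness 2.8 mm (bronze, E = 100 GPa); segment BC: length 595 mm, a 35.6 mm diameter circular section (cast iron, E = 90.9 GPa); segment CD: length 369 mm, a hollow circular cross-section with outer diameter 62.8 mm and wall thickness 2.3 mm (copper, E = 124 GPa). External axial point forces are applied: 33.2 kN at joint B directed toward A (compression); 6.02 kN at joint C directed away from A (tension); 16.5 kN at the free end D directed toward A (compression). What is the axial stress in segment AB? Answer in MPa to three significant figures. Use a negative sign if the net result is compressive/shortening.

-110 MPa

Internal axial forces (sectioning from the free end, tension +): N_CD = -16.5 kN, N_BC = -10.48 kN, N_AB = -43.68 kN.
A_AB = 398.5 mm².
σ_AB = N_AB/A_AB = -43680/398.5 = -109.6 MPa.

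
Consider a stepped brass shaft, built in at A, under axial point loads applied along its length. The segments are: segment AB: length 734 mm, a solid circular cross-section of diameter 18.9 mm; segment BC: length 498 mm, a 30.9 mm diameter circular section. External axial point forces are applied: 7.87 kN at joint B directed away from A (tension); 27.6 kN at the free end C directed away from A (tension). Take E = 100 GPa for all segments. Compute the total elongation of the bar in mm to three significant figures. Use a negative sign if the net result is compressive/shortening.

1.11 mm

Internal axial forces (sectioning from the free end, tension +): N_BC = 27.6 kN, N_AB = 35.47 kN.
A_AB = 280.6 mm².
A_BC = 749.9 mm².
δ_AB = 35470·734/(280.6·100000) = 0.928 mm
δ_BC = 27600·498/(749.9·100000) = 0.1833 mm
δ = Σδ_i = 1.111 mm.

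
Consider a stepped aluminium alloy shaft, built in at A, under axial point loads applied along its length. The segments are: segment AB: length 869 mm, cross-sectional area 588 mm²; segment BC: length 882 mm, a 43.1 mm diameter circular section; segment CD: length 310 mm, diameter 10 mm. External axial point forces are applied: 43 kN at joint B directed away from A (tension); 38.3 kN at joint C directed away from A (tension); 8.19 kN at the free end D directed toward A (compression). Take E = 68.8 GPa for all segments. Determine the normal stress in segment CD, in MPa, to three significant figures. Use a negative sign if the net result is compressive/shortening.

Internal axial forces (sectioning from the free end, tension +): N_CD = -8.19 kN, N_BC = 30.11 kN, N_AB = 73.11 kN.
A_CD = 78.54 mm².
σ_CD = N_CD/A_CD = -8190/78.54 = -104.3 MPa.

-104 MPa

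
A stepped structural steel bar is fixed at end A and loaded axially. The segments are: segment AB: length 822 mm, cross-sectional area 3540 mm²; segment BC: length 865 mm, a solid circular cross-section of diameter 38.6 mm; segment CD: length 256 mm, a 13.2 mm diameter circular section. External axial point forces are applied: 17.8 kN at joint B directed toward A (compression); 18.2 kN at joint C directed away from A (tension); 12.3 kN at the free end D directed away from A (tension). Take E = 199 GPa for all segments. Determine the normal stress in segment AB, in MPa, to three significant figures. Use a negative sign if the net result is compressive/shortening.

Internal axial forces (sectioning from the free end, tension +): N_CD = 12.3 kN, N_BC = 30.5 kN, N_AB = 12.7 kN.
σ_AB = N_AB/A_AB = 12700/3540 = 3.588 MPa.

3.59 MPa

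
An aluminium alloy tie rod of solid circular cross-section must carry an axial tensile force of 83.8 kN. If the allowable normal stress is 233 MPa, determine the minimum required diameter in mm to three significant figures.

Required area A ≥ P/σ_allow = 83800/233 = 359.7 mm².
For a solid circular section, d ≥ √(4A/π) = 21.4 mm.

21.4 mm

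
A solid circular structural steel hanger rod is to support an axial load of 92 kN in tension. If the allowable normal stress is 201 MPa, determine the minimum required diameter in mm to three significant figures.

Required area A ≥ P/σ_allow = 92000/201 = 457.7 mm².
For a solid circular section, d ≥ √(4A/π) = 24.14 mm.

24.1 mm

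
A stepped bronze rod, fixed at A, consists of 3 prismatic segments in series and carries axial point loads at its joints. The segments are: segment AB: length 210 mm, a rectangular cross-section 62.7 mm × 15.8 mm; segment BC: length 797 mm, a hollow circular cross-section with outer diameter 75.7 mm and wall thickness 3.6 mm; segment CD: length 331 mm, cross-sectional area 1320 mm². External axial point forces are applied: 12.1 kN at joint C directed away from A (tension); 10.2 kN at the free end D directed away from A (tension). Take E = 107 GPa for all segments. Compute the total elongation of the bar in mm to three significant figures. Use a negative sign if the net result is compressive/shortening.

0.272 mm

Internal axial forces (sectioning from the free end, tension +): N_CD = 10.2 kN, N_BC = 22.3 kN, N_AB = 22.3 kN.
A_AB = 990.7 mm².
A_BC = 815.4 mm².
δ_AB = 22300·210/(990.7·107000) = 0.04418 mm
δ_BC = 22300·797/(815.4·107000) = 0.2037 mm
δ_CD = 10200·331/(1320·107000) = 0.0239 mm
δ = Σδ_i = 0.2718 mm.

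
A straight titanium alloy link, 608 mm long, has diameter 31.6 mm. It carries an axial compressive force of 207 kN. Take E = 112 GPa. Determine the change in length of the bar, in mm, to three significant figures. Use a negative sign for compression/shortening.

-1.43 mm

A = 784.3 mm².
δ_mech = NL/(AE) = -207000·608/(784.3·112000) = -1.433 mm.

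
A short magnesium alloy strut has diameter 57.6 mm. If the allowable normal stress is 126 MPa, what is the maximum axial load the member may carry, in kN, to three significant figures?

A = 2606 mm².
P_max = σ_allow · A = 126 · 2606 = 328300 N = 328.3 kN.

328 kN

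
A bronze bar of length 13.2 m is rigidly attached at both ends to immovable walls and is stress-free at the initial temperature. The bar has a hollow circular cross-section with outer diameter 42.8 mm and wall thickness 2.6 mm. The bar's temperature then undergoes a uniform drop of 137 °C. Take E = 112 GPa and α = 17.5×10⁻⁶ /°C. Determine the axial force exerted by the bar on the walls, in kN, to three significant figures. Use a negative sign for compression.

Free thermal expansion αLΔT = 17.5e-6 · 13200 · -137 = -31.65 mm.
The walls impose strain ε = −(-31.65)/13200 = 2.3975e-03; σ = Eε = 112000 · 2.3975e-03 = 268.5 MPa.
Wall reaction R = σ·A = 268.5·328.4 = 88170 N = 88.17 kN.

88.2 kN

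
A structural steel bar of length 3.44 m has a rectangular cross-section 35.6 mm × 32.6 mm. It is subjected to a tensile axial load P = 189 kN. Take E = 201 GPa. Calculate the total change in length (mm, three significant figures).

A = 1161 mm².
δ_mech = NL/(AE) = 189000·3440/(1161·201000) = 2.787 mm.

2.79 mm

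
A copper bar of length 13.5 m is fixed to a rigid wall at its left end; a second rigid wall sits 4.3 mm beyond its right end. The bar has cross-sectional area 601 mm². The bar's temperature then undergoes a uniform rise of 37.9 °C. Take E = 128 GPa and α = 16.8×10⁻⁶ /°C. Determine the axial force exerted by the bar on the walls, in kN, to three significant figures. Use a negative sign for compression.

Free thermal expansion αLΔT = 16.8e-6 · 13500 · 37.9 = 8.596 mm.
The walls engage after the gap closes; constrained expansion = 8.596 − 4.3 = 4.296 mm.
The walls impose strain ε = −(4.296)/13500 = -3.1820e-04; σ = Eε = 128000 · -3.1820e-04 = -40.73 MPa.
Wall reaction R = σ·A = -40.73·601 = -24480 N = -24.48 kN.

-24.5 kN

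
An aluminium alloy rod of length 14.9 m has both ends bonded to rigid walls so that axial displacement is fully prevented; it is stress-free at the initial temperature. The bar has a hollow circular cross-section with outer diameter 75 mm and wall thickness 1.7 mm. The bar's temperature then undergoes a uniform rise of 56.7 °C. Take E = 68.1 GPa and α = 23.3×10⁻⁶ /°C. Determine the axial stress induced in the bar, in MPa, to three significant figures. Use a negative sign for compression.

Free thermal expansion αLΔT = 23.3e-6 · 14900 · 56.7 = 19.68 mm.
The walls impose strain ε = −(19.68)/14900 = -1.3211e-03; σ = Eε = 68100 · -1.3211e-03 = -89.97 MPa.

-90.0 MPa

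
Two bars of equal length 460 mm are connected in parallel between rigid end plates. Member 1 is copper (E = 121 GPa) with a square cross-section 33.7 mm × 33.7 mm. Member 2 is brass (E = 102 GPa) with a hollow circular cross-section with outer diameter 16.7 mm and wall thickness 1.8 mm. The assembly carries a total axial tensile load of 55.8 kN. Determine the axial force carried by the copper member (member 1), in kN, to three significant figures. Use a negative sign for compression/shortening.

A_1 = 1136 mm².
A_2 = 84.26 mm².
Equal strain + equilibrium ⇒ each member carries load in proportion to AE: A₁E₁ = 137400000 N, A₂E₂ = 8594000 N, ΣAE = 146000000 N.
F₁ = P·A₁E₁/ΣAE = 55800·137400000/146000000 = 52520 N.

52.5 kN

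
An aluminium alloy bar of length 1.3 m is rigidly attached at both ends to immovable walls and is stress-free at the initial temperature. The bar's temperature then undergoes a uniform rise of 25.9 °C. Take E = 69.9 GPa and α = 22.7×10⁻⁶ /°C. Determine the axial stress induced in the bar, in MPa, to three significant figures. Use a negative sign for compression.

-41.1 MPa

Free thermal expansion αLΔT = 22.7e-6 · 1300 · 25.9 = 0.7643 mm.
The walls impose strain ε = −(0.7643)/1300 = -5.8793e-04; σ = Eε = 69900 · -5.8793e-04 = -41.1 MPa.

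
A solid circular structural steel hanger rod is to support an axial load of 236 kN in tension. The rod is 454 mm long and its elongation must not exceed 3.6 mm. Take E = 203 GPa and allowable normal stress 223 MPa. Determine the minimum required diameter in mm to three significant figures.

36.7 mm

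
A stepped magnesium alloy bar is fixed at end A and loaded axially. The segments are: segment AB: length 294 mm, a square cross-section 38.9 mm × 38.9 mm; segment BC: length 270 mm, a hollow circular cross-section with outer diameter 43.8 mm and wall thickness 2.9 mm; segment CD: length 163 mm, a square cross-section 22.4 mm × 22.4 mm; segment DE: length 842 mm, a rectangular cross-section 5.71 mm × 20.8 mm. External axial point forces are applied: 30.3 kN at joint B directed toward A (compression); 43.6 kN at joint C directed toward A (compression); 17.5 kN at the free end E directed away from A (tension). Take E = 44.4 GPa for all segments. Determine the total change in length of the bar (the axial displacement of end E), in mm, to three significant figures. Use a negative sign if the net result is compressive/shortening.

2.25 mm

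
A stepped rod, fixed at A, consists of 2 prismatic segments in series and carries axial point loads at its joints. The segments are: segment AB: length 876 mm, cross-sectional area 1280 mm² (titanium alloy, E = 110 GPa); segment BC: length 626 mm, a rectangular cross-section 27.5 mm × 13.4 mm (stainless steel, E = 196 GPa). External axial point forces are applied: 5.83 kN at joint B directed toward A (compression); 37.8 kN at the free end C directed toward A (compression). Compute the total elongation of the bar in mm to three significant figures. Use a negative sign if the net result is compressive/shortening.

-0.599 mm

Internal axial forces (sectioning from the free end, tension +): N_BC = -37.8 kN, N_AB = -43.63 kN.
A_BC = 368.5 mm².
δ_AB = -43630·876/(1280·110000) = -0.2714 mm
δ_BC = -37800·626/(368.5·196000) = -0.3276 mm
δ = Σδ_i = -0.5991 mm.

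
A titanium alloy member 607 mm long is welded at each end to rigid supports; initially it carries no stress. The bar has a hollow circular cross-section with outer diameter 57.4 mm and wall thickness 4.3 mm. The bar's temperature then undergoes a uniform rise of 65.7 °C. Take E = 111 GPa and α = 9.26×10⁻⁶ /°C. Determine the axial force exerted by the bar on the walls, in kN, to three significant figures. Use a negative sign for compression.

Free thermal expansion αLΔT = 9.26e-6 · 607 · 65.7 = 0.3693 mm.
The walls impose strain ε = −(0.3693)/607 = -6.0838e-04; σ = Eε = 111000 · -6.0838e-04 = -67.53 MPa.
Wall reaction R = σ·A = -67.53·717.3 = -48440 N = -48.44 kN.

-48.4 kN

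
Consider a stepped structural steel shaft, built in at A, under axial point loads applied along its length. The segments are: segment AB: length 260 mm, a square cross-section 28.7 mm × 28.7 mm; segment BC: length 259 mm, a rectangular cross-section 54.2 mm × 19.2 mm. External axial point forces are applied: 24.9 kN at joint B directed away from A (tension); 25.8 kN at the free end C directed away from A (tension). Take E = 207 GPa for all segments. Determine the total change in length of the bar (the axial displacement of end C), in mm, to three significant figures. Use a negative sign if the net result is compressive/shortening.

Internal axial forces (sectioning from the free end, tension +): N_BC = 25.8 kN, N_AB = 50.7 kN.
A_AB = 823.7 mm².
A_BC = 1041 mm².
δ_AB = 50700·260/(823.7·207000) = 0.07731 mm
δ_BC = 25800·259/(1041·207000) = 0.03102 mm
δ = Σδ_i = 0.1083 mm.

0.108 mm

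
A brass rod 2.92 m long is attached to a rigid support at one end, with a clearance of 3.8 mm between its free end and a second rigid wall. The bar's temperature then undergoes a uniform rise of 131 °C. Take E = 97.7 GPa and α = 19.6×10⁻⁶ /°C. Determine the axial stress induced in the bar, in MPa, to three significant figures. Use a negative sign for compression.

-124 MPa

Free thermal expansion αLΔT = 19.6e-6 · 2920 · 131 = 7.497 mm.
The walls engage after the gap closes; constrained expansion = 7.497 − 3.8 = 3.697 mm.
The walls impose strain ε = −(3.697)/2920 = -1.2662e-03; σ = Eε = 97700 · -1.2662e-03 = -123.7 MPa.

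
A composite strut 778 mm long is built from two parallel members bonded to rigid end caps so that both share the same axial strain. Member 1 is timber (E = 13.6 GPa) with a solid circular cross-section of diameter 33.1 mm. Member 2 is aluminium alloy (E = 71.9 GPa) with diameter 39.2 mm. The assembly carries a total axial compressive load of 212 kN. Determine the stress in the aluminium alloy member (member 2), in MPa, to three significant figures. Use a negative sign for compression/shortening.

-155 MPa

A_1 = 860.5 mm².
A_2 = 1207 mm².
Equal strain + equilibrium ⇒ each member carries load in proportion to AE: A₁E₁ = 11700000 N, A₂E₂ = 86770000 N, ΣAE = 98480000 N.
σ₂ = P·E₂/ΣAE = -212000·71900/98480000 = -154.8 MPa.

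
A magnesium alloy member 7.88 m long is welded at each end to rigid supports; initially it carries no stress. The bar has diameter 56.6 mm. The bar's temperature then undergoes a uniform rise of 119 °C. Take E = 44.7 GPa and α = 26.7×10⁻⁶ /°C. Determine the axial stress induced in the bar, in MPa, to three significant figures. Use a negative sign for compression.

Free thermal expansion αLΔT = 26.7e-6 · 7880 · 119 = 25.04 mm.
The walls impose strain ε = −(25.04)/7880 = -3.1773e-03; σ = Eε = 44700 · -3.1773e-03 = -142 MPa.

-142 MPa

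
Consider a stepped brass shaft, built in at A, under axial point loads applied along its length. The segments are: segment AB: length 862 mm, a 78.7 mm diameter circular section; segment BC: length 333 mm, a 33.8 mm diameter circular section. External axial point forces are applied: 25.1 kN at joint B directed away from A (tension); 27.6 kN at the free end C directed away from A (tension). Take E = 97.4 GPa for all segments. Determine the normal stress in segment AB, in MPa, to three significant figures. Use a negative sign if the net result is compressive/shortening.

10.8 MPa

Internal axial forces (sectioning from the free end, tension +): N_BC = 27.6 kN, N_AB = 52.7 kN.
A_AB = 4865 mm².
σ_AB = N_AB/A_AB = 52700/4865 = 10.83 MPa.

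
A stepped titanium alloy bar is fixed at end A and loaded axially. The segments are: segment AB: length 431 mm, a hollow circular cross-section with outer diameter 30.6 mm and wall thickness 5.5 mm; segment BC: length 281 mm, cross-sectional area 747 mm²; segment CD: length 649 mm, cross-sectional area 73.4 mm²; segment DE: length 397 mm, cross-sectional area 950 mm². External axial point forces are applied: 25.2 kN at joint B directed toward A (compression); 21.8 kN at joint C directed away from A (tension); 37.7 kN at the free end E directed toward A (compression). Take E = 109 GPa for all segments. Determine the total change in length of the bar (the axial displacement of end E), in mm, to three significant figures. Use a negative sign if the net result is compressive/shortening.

Internal axial forces (sectioning from the free end, tension +): N_DE = -37.7 kN, N_CD = -37.7 kN, N_BC = -15.9 kN, N_AB = -41.1 kN.
A_AB = 433.7 mm².
δ_AB = -41100·431/(433.7·109000) = -0.3747 mm
δ_BC = -15900·281/(747·109000) = -0.05487 mm
δ_CD = -37700·649/(73.4·109000) = -3.058 mm
δ_DE = -37700·397/(950·109000) = -0.1445 mm
δ = Σδ_i = -3.632 mm.

-3.63 mm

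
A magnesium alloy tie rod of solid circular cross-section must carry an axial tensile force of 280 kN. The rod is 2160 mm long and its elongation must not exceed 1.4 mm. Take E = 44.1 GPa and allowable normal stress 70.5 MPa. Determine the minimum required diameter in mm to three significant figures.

Required area A ≥ P/σ_allow = 280000/70.5 = 3972 mm².
For a solid circular section, d ≥ √(4A/π) = 71.11 mm.
Elongation limit: A ≥ PL/(Eδ_allow) = 280000·2160/(44100·1.4) = 9796 mm² ⇒ d ≥ 111.7 mm.
The elongation limit governs.

112 mm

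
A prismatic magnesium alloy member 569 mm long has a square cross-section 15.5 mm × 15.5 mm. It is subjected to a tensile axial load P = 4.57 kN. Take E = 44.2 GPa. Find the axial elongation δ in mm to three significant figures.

A = 240.2 mm².
δ_mech = NL/(AE) = 4570·569/(240.2·44200) = 0.2449 mm.

0.245 mm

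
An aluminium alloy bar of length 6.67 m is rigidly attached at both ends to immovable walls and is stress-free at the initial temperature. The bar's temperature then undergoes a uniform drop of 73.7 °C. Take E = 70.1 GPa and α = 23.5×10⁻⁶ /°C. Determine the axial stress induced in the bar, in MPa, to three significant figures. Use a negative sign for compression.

121 MPa

Free thermal expansion αLΔT = 23.5e-6 · 6670 · -73.7 = -11.55 mm.
The walls impose strain ε = −(-11.55)/6670 = 1.7319e-03; σ = Eε = 70100 · 1.7319e-03 = 121.4 MPa.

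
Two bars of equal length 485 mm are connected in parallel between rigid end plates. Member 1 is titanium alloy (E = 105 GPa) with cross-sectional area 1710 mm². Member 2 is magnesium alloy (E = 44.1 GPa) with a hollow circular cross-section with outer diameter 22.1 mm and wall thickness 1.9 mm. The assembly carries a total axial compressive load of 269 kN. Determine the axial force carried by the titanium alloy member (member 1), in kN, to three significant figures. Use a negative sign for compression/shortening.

-261 kN

A_2 = 120.6 mm².
Equal strain + equilibrium ⇒ each member carries load in proportion to AE: A₁E₁ = 179600000 N, A₂E₂ = 5317000 N, ΣAE = 184900000 N.
F₁ = P·A₁E₁/ΣAE = -269000·179600000/184900000 = -261300 N.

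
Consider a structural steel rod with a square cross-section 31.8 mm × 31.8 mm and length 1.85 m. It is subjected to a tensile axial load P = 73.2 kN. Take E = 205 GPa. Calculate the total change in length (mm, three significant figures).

0.653 mm

A = 1011 mm².
δ_mech = NL/(AE) = 73200·1850/(1011·205000) = 0.6532 mm.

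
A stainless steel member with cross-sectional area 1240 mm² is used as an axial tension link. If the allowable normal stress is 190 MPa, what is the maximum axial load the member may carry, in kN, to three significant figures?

P_max = σ_allow · A = 190 · 1240 = 235600 N = 235.6 kN.

236 kN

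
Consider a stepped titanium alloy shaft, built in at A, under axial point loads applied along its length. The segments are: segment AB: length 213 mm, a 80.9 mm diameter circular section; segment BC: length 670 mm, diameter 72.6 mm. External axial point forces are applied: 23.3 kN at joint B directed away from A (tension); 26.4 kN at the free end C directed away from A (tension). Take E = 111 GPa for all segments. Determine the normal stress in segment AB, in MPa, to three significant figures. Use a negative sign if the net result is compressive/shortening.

Internal axial forces (sectioning from the free end, tension +): N_BC = 26.4 kN, N_AB = 49.7 kN.
A_AB = 5140 mm².
σ_AB = N_AB/A_AB = 49700/5140 = 9.669 MPa.

9.67 MPa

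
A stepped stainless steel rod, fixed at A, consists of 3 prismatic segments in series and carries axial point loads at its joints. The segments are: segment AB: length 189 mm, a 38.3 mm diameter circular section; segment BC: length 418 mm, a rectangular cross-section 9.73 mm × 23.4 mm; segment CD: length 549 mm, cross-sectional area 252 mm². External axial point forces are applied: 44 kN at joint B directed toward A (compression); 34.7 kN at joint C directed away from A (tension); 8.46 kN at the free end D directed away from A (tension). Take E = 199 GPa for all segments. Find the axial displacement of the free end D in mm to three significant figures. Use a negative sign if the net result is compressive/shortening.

0.490 mm

Internal axial forces (sectioning from the free end, tension +): N_CD = 8.46 kN, N_BC = 43.16 kN, N_AB = -0.84 kN.
A_AB = 1152 mm².
A_BC = 227.7 mm².
δ_AB = -840·189/(1152·199000) = -0.0006925 mm
δ_BC = 43160·418/(227.7·199000) = 0.3982 mm
δ_CD = 8460·549/(252·199000) = 0.09262 mm
δ = Σδ_i = 0.4901 mm.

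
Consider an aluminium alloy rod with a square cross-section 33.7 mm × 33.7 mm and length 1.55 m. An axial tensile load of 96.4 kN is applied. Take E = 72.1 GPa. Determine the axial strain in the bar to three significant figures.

0.00118

A = 1136 mm².
σ = N/A = 84.88 MPa; ε = σ/E = 84.88/72100 = 1.177e-03.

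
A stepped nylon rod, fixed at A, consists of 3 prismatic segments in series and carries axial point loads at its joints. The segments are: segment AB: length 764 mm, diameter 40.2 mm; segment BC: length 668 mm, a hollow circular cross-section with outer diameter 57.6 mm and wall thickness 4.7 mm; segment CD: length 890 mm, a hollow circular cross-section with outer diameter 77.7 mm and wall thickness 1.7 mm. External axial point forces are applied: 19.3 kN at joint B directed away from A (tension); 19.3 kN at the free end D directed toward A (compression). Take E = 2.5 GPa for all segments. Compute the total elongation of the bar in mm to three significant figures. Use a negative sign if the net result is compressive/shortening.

-23.5 mm

Internal axial forces (sectioning from the free end, tension +): N_CD = -19.3 kN, N_BC = -19.3 kN, N_AB = 0 kN.
A_AB = 1269 mm².
A_BC = 781.1 mm².
A_CD = 405.9 mm².
δ_AB = 0·764/(1269·2500) = 0 mm
δ_BC = -19300·668/(781.1·2500) = -6.602 mm
δ_CD = -19300·890/(405.9·2500) = -16.93 mm
δ = Σδ_i = -23.53 mm.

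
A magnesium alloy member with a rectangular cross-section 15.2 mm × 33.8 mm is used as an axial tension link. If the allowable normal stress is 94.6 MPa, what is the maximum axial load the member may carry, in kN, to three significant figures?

48.6 kN

A = 513.8 mm².
P_max = σ_allow · A = 94.6 · 513.8 = 48600 N = 48.6 kN.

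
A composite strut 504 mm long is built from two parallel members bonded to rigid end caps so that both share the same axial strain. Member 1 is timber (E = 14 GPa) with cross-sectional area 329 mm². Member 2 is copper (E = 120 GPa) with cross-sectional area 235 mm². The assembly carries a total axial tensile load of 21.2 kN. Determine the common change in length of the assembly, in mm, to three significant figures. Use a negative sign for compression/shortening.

0.326 mm

Equal strain + equilibrium ⇒ each member carries load in proportion to AE: A₁E₁ = 4606000 N, A₂E₂ = 28200000 N, ΣAE = 32810000 N.
δ = PL/ΣAE = 21200·504/32810000 = 0.3257 mm.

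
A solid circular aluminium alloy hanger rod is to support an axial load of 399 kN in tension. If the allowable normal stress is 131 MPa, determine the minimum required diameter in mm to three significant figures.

62.3 mm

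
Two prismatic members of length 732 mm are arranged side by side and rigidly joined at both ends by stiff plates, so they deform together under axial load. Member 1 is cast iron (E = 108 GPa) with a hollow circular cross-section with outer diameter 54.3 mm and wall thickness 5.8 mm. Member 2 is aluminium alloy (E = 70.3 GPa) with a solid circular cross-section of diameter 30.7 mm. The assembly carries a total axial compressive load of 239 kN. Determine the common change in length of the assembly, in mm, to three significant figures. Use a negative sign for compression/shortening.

A_1 = 883.7 mm².
A_2 = 740.2 mm².
Equal strain + equilibrium ⇒ each member carries load in proportion to AE: A₁E₁ = 95440000 N, A₂E₂ = 52040000 N, ΣAE = 147500000 N.
δ = PL/ΣAE = -239000·732/147500000 = -1.186 mm.

-1.19 mm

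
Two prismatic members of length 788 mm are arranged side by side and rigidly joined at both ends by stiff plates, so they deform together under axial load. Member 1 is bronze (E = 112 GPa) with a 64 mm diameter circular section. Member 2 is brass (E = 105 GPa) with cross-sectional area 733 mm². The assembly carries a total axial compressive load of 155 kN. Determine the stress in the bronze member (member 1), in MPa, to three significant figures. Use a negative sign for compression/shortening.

-39.7 MPa

A_1 = 3217 mm².
Equal strain + equilibrium ⇒ each member carries load in proportion to AE: A₁E₁ = 360300000 N, A₂E₂ = 76960000 N, ΣAE = 437300000 N.
σ₁ = P·E₁/ΣAE = -155000·112000/437300000 = -39.7 MPa.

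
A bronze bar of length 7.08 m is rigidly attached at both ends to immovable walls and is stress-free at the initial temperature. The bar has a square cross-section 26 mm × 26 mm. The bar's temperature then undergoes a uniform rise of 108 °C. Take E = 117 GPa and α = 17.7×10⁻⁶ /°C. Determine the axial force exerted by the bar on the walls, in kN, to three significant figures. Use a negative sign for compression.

-151 kN

Free thermal expansion αLΔT = 17.7e-6 · 7080 · 108 = 13.53 mm.
The walls impose strain ε = −(13.53)/7080 = -1.9116e-03; σ = Eε = 117000 · -1.9116e-03 = -223.7 MPa.
Wall reaction R = σ·A = -223.7·676 = -151200 N = -151.2 kN.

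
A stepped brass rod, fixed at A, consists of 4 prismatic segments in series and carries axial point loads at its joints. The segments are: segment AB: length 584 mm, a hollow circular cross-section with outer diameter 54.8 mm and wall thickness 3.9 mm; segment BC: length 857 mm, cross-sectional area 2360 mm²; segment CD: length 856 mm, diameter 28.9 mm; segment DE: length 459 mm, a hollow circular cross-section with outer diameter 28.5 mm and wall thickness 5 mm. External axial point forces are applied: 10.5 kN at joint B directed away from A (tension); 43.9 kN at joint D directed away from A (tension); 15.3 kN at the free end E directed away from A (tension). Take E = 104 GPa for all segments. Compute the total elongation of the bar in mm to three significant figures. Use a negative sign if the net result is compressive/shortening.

1.76 mm

Internal axial forces (sectioning from the free end, tension +): N_DE = 15.3 kN, N_CD = 59.2 kN, N_BC = 59.2 kN, N_AB = 69.7 kN.
A_AB = 623.6 mm².
A_CD = 656 mm².
A_DE = 369.1 mm².
δ_AB = 69700·584/(623.6·104000) = 0.6276 mm
δ_BC = 59200·857/(2360·104000) = 0.2067 mm
δ_CD = 59200·856/(656·104000) = 0.7428 mm
δ_DE = 15300·459/(369.1·104000) = 0.1829 mm
δ = Σδ_i = 1.76 mm.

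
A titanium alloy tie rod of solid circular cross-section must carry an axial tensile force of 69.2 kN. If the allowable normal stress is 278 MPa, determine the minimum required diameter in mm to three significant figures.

17.8 mm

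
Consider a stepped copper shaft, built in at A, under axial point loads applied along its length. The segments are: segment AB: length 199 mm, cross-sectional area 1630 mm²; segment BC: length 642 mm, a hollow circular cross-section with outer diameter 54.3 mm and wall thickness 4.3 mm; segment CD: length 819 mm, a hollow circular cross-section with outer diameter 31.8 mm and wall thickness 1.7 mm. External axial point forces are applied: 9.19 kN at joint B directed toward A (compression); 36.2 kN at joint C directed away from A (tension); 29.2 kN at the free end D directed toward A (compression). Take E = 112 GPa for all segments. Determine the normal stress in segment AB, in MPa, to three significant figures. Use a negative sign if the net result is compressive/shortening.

-1.34 MPa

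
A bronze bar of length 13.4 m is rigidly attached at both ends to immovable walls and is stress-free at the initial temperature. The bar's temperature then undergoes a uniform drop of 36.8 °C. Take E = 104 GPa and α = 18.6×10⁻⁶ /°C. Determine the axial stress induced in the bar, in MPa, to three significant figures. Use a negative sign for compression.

71.2 MPa

Free thermal expansion αLΔT = 18.6e-6 · 13400 · -36.8 = -9.172 mm.
The walls impose strain ε = −(-9.172)/13400 = 6.8448e-04; σ = Eε = 104000 · 6.8448e-04 = 71.19 MPa.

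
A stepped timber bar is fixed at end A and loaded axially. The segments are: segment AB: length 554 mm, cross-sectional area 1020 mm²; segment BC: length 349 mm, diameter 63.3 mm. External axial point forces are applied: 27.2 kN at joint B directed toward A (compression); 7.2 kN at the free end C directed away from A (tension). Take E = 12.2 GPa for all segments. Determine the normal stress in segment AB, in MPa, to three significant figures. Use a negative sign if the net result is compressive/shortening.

Internal axial forces (sectioning from the free end, tension +): N_BC = 7.2 kN, N_AB = -20 kN.
σ_AB = N_AB/A_AB = -20000/1020 = -19.61 MPa.

-19.6 MPa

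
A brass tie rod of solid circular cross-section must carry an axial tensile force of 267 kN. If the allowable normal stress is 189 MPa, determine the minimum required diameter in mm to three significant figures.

Required area A ≥ P/σ_allow = 267000/189 = 1413 mm².
For a solid circular section, d ≥ √(4A/π) = 42.41 mm.

42.4 mm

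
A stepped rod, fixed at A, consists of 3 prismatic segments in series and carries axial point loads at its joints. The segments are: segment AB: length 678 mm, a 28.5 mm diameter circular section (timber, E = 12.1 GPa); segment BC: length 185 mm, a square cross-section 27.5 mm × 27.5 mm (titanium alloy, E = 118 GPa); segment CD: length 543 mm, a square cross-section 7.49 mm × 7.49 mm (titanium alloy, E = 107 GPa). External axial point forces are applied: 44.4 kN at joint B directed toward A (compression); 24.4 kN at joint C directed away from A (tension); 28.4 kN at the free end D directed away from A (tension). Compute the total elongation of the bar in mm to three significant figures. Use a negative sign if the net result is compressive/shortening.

3.42 mm

Internal axial forces (sectioning from the free end, tension +): N_CD = 28.4 kN, N_BC = 52.8 kN, N_AB = 8.4 kN.
A_AB = 637.9 mm².
A_BC = 756.2 mm².
A_CD = 56.1 mm².
δ_AB = 8400·678/(637.9·12100) = 0.7378 mm
δ_BC = 52800·185/(756.2·118000) = 0.1095 mm
δ_CD = 28400·543/(56.1·107000) = 2.569 mm
δ = Σδ_i = 3.416 mm.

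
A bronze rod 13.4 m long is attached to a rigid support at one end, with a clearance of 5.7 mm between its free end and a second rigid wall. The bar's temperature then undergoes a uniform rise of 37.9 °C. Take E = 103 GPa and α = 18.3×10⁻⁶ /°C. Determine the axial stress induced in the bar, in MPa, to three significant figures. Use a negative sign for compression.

Free thermal expansion αLΔT = 18.3e-6 · 13400 · 37.9 = 9.294 mm.
The walls engage after the gap closes; constrained expansion = 9.294 − 5.7 = 3.594 mm.
The walls impose strain ε = −(3.594)/13400 = -2.6820e-04; σ = Eε = 103000 · -2.6820e-04 = -27.62 MPa.

-27.6 MPa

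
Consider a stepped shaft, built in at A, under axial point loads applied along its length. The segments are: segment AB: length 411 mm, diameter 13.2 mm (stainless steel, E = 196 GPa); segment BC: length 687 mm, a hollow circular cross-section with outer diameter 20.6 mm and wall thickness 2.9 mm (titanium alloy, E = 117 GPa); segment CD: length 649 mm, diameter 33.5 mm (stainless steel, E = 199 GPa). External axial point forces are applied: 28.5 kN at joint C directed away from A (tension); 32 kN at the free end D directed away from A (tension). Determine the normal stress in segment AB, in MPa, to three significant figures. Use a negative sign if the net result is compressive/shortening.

Internal axial forces (sectioning from the free end, tension +): N_CD = 32 kN, N_BC = 60.5 kN, N_AB = 60.5 kN.
A_AB = 136.8 mm².
σ_AB = N_AB/A_AB = 60500/136.8 = 442.1 MPa.

442 MPa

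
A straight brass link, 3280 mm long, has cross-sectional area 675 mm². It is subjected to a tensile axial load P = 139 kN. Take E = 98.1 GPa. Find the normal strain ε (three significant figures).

σ = N/A = 205.9 MPa; ε = σ/E = 205.9/98100 = 2.099e-03.

0.00210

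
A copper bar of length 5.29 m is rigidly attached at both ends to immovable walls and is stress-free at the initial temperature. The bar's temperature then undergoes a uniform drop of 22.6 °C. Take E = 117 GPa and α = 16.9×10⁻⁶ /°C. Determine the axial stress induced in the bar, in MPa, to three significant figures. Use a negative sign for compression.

44.7 MPa

Free thermal expansion αLΔT = 16.9e-6 · 5290 · -22.6 = -2.02 mm.
The walls impose strain ε = −(-2.02)/5290 = 3.8194e-04; σ = Eε = 117000 · 3.8194e-04 = 44.69 MPa.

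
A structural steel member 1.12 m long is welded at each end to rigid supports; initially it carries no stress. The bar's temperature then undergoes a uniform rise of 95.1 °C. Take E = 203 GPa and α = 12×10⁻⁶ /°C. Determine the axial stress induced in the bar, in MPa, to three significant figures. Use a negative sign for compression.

-232 MPa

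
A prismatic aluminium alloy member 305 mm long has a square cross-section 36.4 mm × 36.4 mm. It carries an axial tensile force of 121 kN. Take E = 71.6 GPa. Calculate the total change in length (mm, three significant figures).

A = 1325 mm².
δ_mech = NL/(AE) = 121000·305/(1325·71600) = 0.389 mm.

0.389 mm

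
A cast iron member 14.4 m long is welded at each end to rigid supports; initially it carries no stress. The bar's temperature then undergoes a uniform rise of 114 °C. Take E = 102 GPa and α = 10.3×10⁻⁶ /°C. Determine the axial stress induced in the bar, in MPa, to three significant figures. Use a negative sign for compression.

-120 MPa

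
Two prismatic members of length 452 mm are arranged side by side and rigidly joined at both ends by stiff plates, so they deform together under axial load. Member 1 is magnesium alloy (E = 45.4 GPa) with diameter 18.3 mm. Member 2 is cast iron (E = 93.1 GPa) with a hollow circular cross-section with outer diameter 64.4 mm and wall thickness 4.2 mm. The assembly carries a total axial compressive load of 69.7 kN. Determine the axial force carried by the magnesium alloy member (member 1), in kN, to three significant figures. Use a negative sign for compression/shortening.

A_1 = 263 mm².
A_2 = 794.3 mm².
Equal strain + equilibrium ⇒ each member carries load in proportion to AE: A₁E₁ = 11940000 N, A₂E₂ = 73950000 N, ΣAE = 85890000 N.
F₁ = P·A₁E₁/ΣAE = -69700·11940000/85890000 = -9690 N.

-9.69 kN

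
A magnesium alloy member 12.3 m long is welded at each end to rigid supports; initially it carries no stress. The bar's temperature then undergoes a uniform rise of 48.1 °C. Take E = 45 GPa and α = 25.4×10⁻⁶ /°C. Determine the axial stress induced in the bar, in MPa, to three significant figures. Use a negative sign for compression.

Free thermal expansion αLΔT = 25.4e-6 · 12300 · 48.1 = 15.03 mm.
The walls impose strain ε = −(15.03)/12300 = -1.2217e-03; σ = Eε = 45000 · -1.2217e-03 = -54.98 MPa.

-55.0 MPa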